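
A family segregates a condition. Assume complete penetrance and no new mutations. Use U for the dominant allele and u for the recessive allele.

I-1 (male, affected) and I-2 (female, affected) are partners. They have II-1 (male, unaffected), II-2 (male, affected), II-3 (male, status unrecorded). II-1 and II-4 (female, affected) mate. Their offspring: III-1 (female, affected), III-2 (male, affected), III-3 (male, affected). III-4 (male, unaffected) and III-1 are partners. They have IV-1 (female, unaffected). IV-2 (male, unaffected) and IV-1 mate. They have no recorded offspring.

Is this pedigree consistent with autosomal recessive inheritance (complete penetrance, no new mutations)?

Under autosomal recessive, II-1 (unaffected, male) cannot arise from I-1 (affected) × I-2 (affected).

No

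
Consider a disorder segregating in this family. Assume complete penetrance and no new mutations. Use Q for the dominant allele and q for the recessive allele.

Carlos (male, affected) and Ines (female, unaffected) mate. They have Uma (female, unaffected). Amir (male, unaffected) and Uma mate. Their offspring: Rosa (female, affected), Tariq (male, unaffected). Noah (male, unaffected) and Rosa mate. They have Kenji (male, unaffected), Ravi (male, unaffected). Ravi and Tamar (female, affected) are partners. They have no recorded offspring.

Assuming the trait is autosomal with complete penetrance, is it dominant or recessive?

recessive

Amir and Uma are both unaffected yet have an affected child Rosa. Under dominance, an affected child requires at least one affected parent, so the trait cannot be dominant.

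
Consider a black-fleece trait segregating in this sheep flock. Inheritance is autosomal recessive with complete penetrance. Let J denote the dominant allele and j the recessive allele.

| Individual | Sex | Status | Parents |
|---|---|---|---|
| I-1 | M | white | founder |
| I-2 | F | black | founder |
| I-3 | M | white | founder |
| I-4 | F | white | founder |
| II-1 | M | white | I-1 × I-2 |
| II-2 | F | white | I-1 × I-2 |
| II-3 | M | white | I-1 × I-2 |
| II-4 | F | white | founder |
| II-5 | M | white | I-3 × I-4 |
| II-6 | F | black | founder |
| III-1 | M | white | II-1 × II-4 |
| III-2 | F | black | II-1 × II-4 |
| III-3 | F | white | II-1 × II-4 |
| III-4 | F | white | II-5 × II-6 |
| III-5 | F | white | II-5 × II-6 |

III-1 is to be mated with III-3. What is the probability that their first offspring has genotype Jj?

II-1 is white so carries J and received j from I-2 (jj), so II-1 is Jj.
II-4 is white so carries J and passed j to III-2 (jj), so II-4 is Jj.
III-1 is a white offspring of II-1 (Jj) × II-4 (Jj), whose cross gives 1/4 JJ : 1/2 Jj : 1/4 jj; conditioning on being white, III-1 is JJ with probability 1/3, Jj with probability 2/3.
III-3 is a white offspring of II-1 (Jj) × II-4 (Jj), whose cross gives 1/4 JJ : 1/2 Jj : 1/4 jj; conditioning on being white, III-3 is JJ with probability 1/3, Jj with probability 2/3.
Summing over parental genotype combinations, P(offspring has genotype Jj) = 2/9·1/2 + 2/9·1/2 + 4/9·1/2 = 4/9.

4/9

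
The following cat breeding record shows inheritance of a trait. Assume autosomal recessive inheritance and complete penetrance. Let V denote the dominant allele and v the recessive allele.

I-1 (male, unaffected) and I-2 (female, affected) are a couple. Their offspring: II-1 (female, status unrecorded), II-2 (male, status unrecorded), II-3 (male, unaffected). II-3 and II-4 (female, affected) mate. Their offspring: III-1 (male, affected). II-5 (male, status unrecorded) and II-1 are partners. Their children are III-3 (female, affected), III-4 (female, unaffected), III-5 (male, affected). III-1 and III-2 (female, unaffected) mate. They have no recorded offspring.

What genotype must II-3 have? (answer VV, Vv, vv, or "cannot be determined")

From phenotype alone, II-3 is VV or Vv.
II-3 is unaffected so carries V and received v from I-2 (vv), so II-3 is Vv.

Vv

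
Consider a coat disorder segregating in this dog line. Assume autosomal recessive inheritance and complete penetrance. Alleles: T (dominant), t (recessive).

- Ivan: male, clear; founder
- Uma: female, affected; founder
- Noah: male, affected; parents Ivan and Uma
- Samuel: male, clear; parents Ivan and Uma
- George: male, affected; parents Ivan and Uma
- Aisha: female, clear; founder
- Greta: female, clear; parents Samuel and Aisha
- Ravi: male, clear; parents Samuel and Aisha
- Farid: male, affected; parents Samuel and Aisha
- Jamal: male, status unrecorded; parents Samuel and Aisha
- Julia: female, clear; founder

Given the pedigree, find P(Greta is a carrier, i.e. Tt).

Samuel is clear so carries T and received t from Uma (tt), so Samuel is Tt.
Aisha is clear so carries T and passed t to Farid (tt), so Aisha is Tt.
Their cross gives offspring ratios 1/4 TT : 1/2 Tt : 1/4 tt. Conditioning on Greta being clear, P(Tt) = 1/2 / 3/4 = 2/3.

2/3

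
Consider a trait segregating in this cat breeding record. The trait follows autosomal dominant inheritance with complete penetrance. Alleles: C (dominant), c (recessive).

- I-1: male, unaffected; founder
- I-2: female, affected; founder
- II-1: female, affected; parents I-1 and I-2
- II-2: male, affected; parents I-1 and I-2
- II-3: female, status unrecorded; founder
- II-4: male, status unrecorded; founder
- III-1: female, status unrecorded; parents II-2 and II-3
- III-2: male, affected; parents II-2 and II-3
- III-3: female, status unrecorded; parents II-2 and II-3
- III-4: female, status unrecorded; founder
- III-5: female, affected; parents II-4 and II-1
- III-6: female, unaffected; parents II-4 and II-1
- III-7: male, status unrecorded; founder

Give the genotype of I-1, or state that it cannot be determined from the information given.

I-1 is unaffected, so I-1 is cc.

cc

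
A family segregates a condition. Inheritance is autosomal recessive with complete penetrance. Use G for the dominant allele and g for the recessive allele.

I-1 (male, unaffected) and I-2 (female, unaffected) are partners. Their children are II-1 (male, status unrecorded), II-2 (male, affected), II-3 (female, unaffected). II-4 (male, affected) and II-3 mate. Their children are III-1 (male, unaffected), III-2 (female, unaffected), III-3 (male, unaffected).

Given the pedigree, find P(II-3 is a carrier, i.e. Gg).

I-1 is unaffected so carries G and passed g to II-2 (gg), so I-1 is Gg.
I-2 is unaffected so carries G and passed g to II-2 (gg), so I-2 is Gg.
Their cross gives offspring ratios 1/4 GG : 1/2 Gg : 1/4 gg. Conditioning on II-3 being unaffected, P(Gg) = 1/2 / 3/4 = 2/3 before taking II-3's own offspring into account.
II-4 is affected, so II-4 is gg.
Now use II-3's offspring. Probability of each recorded status — unaffected son III-1: 1/2 if II-3 is Gg, 1 if GG; unaffected daughter III-2: 1/2 if II-3 is Gg, 1 if GG; unaffected son III-3: 1/2 if II-3 is Gg, 1 if GG.
Bayes: P(Gg) = 2/3·1/8 / (2/3·1/8 + 1/3·1) = 1/5.

1/5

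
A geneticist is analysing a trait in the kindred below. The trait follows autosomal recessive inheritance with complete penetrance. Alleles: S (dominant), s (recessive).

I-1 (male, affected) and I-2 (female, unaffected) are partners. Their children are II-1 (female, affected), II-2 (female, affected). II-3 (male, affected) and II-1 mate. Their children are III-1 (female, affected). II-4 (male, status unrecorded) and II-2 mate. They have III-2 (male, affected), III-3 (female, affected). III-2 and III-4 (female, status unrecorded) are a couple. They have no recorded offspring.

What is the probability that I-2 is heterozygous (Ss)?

I-2 is unaffected so carries S and passed s to II-1 (ss), so I-2 is Ss, giving P(Ss) = 1.

1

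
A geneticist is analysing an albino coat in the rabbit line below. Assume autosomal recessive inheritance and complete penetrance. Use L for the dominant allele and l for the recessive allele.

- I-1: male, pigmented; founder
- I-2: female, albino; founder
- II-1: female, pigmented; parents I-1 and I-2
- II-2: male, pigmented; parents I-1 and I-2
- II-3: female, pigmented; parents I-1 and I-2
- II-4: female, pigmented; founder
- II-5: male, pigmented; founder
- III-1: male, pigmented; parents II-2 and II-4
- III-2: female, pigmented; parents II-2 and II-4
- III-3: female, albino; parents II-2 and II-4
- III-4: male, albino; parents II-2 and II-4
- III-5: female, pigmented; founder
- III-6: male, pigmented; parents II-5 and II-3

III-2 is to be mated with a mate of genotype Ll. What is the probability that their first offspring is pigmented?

5/6

II-2 is pigmented so carries L and received l from I-2 (ll), so II-2 is Ll.
II-4 is pigmented so carries L and passed l to III-3 (ll), so II-4 is Ll.
III-2 is a pigmented offspring of II-2 (Ll) × II-4 (Ll), whose cross gives 1/4 LL : 1/2 Ll : 1/4 ll; conditioning on being pigmented, III-2 is LL with probability 1/3, Ll with probability 2/3.
Summing over parental genotype combinations, P(offspring is pigmented) = 1/3·1 + 2/3·3/4 = 5/6.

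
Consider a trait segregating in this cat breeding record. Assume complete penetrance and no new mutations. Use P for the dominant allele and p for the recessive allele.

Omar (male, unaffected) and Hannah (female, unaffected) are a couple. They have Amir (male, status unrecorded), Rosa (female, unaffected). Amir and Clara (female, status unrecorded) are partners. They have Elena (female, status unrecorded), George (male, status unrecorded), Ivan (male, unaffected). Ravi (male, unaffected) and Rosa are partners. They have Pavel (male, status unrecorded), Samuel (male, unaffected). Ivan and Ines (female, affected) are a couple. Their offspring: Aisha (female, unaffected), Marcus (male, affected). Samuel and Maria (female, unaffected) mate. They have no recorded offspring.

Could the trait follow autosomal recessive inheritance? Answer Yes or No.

Yes

A consistent assignment under autosomal recessive exists: Omar PP, Hannah PP, Amir PP, Rosa PP, Clara Pp, Ravi PP, Elena PP, George PP, Ivan Pp, Ines pp, Pavel PP, Samuel PP, Maria PP, Aisha Pp, Marcus pp.
In this assignment every recorded phenotype matches its genotype and every non-founder's genotype is obtainable from its parents' genotypes, so the pedigree is consistent.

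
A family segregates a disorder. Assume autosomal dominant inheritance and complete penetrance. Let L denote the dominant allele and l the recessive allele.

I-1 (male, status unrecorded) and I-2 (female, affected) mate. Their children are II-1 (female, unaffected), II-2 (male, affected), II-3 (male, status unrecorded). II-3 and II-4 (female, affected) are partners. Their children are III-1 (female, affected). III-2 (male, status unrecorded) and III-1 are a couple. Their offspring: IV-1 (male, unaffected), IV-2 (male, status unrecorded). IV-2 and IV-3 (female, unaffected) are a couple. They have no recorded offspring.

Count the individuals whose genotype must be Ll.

Obligate heterozygotes: I-2 is affected so carries L and passed l to II-1 (ll), so I-2 is Ll; III-1 is affected so carries L and passed l to IV-1 (ll), so III-1 is Ll.
Every other individual is either homozygous by phenotype or has at least one consistent homozygous assignment, so the count is 2.

2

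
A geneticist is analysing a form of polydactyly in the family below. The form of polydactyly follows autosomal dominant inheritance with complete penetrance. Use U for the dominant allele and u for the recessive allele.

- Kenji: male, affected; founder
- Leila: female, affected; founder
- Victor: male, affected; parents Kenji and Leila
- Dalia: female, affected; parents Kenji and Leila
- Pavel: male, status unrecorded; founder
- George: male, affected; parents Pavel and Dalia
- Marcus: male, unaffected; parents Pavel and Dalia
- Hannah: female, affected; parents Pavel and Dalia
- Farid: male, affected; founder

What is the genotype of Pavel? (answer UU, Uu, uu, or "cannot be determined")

Pavel's phenotype is unrecorded, and no parent or child forces a single allele at both positions; consistent genotype assignments exist with Pavel as Uu or uu.

cannot be determined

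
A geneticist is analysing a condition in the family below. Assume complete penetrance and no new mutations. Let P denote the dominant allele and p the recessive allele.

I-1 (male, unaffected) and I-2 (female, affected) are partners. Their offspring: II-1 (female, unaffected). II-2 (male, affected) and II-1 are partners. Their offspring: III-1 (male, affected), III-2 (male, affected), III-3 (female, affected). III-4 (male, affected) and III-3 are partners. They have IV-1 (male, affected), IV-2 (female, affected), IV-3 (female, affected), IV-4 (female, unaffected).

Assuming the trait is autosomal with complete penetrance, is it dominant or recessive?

III-4 and III-3 are both affected yet have an unaffected child IV-4. Under a recessive model two affected parents are homozygous and every child would be affected, so the trait cannot be recessive.

dominant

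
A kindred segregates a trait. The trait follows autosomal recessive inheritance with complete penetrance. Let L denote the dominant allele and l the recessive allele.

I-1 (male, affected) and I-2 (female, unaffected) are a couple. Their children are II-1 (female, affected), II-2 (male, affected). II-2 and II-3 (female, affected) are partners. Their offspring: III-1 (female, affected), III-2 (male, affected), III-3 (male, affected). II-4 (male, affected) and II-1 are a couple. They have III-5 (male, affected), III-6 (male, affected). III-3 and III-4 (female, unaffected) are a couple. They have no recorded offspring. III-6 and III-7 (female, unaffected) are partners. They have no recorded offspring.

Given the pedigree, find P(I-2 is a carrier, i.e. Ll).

1

I-2 is unaffected so carries L and passed l to II-1 (ll), so I-2 is Ll, giving P(Ll) = 1.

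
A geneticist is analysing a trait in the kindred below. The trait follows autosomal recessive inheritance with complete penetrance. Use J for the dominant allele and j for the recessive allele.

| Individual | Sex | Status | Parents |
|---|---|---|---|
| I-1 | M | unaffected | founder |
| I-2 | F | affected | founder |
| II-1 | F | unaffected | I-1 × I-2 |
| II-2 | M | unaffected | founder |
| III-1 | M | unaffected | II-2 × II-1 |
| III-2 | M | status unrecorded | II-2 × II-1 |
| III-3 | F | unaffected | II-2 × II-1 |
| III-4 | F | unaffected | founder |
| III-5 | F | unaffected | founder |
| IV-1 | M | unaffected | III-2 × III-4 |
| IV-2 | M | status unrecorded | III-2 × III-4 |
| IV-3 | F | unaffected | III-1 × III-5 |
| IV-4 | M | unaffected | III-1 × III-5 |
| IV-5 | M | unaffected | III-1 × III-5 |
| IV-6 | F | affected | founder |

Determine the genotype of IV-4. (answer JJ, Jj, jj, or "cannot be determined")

cannot be determined

IV-4's phenotype allows JJ or Jj, and no parent or child forces a single allele at both positions; consistent genotype assignments exist with IV-4 as JJ or Jj.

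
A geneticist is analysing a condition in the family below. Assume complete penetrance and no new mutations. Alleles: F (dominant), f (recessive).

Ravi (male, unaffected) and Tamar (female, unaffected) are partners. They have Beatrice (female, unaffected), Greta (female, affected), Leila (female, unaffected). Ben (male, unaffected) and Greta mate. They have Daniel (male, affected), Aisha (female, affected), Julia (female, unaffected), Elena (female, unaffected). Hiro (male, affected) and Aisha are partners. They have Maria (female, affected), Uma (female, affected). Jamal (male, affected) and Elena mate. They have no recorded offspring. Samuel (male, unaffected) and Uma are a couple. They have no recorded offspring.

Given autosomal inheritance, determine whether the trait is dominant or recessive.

Ravi and Tamar are both unaffected yet have an affected child Greta. Under dominance, an affected child requires at least one affected parent, so the trait cannot be dominant.

recessive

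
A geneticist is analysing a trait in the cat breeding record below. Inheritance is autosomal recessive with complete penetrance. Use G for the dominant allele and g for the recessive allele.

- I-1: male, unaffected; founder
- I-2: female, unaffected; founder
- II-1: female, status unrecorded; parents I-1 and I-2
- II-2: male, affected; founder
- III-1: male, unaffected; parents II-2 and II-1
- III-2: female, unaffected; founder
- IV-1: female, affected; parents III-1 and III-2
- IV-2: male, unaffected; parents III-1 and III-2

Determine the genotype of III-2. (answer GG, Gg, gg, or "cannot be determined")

Gg

From phenotype alone, III-2 is GG or Gg.
III-2 is unaffected so carries G and passed g to IV-1 (gg), so III-2 is Gg.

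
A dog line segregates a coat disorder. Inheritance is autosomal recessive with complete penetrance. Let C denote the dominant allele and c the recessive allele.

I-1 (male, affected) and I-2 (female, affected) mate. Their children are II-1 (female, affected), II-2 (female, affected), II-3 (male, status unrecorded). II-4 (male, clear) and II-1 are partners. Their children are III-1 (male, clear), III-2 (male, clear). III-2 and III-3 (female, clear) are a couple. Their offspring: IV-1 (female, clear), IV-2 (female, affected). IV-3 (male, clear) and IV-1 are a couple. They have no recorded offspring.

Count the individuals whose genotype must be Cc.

Obligate heterozygotes: III-1 is clear so carries C and received c from II-1 (cc), so III-1 is Cc; III-2 is clear so carries C and received c from II-1 (cc), so III-2 is Cc; III-3 is clear so carries C and passed c to IV-2 (cc), so III-3 is Cc.
Every other individual is either homozygous by phenotype or has at least one consistent homozygous assignment, so the count is 3.

3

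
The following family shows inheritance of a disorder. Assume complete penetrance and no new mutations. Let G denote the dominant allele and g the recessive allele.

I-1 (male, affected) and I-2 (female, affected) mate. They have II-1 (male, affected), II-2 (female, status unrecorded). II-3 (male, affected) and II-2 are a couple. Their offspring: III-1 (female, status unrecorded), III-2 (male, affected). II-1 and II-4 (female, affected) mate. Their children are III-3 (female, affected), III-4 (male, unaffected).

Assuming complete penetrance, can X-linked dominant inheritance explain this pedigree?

A consistent assignment under X-linked dominant exists: I-1 X^G Y, I-2 X^G X^G, II-1 X^G Y, II-2 X^G X^G, II-3 X^G Y, II-4 X^G X^g, III-1 X^G X^G, III-2 X^G Y, III-3 X^G X^G, III-4 X^g Y.
In this assignment every recorded phenotype matches its genotype and every non-founder's genotype is obtainable from its parents' genotypes, so the pedigree is consistent.

Yes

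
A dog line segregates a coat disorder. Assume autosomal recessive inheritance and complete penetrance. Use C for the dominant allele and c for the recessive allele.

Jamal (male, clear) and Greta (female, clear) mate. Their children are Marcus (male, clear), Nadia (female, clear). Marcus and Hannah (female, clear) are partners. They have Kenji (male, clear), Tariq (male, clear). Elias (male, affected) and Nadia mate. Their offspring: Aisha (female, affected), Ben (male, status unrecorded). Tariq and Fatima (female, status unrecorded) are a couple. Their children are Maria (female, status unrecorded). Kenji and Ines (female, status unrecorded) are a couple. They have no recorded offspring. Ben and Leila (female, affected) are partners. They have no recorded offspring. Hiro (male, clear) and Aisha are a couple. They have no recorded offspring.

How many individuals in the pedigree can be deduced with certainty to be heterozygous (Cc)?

1

Obligate heterozygotes: Nadia is clear so carries C and passed c to Aisha (cc), so Nadia is Cc.
Every other individual is either homozygous by phenotype or has at least one consistent homozygous assignment, so the count is 1.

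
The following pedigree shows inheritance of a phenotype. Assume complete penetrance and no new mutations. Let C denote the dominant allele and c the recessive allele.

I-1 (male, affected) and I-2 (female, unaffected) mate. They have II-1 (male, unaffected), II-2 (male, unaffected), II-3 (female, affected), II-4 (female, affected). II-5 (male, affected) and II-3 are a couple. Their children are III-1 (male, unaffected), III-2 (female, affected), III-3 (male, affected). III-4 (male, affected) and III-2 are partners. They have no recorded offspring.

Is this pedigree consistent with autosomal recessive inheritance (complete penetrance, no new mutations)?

Under autosomal recessive, III-1 (unaffected, male) cannot arise from II-5 (affected) × II-3 (affected).

No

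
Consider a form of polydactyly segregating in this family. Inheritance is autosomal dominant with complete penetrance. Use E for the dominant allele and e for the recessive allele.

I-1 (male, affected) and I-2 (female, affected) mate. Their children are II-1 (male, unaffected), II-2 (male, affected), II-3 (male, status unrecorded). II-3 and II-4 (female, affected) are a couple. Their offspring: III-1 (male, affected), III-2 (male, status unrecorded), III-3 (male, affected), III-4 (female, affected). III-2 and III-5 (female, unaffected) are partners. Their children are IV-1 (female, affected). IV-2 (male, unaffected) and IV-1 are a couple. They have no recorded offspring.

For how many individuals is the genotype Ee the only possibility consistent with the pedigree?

Obligate heterozygotes: I-1 is affected so carries E and passed e to II-1 (ee), so I-1 is Ee; I-2 is affected so carries E and passed e to II-1 (ee), so I-2 is Ee; IV-1 is affected so carries E and received e from III-5 (ee), so IV-1 is Ee.
Every other individual is either homozygous by phenotype or has at least one consistent homozygous assignment, so the count is 3.

3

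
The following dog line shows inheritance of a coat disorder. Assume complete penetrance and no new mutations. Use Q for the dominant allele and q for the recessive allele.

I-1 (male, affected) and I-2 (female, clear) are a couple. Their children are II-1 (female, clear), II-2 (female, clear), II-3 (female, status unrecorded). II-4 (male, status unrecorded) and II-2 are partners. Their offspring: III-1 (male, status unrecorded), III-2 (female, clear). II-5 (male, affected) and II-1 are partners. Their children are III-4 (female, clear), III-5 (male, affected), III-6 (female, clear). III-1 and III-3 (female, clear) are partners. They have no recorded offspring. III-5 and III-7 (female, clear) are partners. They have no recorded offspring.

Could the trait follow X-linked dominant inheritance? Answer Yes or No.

No

Under X-linked dominant, II-1 (clear, female) cannot arise from I-1 (affected) × I-2 (clear).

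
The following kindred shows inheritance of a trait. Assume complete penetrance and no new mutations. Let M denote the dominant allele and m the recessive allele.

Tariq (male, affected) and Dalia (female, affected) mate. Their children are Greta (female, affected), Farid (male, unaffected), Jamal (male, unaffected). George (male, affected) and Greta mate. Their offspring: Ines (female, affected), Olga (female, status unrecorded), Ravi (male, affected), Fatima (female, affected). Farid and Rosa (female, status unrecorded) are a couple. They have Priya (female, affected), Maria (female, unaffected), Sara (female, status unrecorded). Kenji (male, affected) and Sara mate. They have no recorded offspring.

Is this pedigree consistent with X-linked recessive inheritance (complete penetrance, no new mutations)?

No

Under X-linked recessive, Farid (unaffected, male) cannot arise from Tariq (affected) × Dalia (affected).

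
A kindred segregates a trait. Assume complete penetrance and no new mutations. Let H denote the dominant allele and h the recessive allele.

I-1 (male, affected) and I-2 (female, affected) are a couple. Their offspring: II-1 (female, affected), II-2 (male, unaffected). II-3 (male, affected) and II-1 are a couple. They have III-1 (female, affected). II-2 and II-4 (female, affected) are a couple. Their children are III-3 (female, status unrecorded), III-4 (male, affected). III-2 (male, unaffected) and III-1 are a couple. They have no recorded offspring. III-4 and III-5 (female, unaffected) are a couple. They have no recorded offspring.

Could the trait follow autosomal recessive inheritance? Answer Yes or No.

Under autosomal recessive, II-2 (unaffected, male) cannot arise from I-1 (affected) × I-2 (affected).

No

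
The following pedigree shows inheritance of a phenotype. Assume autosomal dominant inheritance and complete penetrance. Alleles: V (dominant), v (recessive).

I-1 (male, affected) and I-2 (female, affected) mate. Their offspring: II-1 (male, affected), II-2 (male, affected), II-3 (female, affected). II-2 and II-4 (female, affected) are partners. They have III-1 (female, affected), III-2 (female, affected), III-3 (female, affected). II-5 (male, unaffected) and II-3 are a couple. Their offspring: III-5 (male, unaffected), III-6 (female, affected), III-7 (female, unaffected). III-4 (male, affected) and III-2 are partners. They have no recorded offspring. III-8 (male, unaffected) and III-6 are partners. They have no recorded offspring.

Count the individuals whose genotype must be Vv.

Obligate heterozygotes: II-3 is affected so carries V and passed v to III-5 (vv), so II-3 is Vv; III-6 is affected so carries V and received v from II-5 (vv), so III-6 is Vv.
Every other individual is either homozygous by phenotype or has at least one consistent homozygous assignment, so the count is 2.

2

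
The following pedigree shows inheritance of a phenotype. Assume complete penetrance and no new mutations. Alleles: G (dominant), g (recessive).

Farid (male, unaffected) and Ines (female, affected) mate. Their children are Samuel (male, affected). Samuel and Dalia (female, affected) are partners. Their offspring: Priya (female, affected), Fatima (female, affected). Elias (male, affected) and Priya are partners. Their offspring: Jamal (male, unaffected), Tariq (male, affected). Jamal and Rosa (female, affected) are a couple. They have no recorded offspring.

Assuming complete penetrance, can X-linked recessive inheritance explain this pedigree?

No

Under X-linked recessive, Jamal (unaffected, male) cannot arise from Elias (affected) × Priya (affected).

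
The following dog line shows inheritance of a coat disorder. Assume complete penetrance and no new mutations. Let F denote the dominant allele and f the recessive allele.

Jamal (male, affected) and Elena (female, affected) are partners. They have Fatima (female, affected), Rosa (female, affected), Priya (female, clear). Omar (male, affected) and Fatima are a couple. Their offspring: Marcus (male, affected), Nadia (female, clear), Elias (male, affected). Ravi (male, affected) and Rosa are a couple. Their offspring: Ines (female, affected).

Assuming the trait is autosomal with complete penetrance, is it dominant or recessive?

dominant

Jamal and Elena are both affected yet have a clear child Priya. Under a recessive model two affected parents are homozygous and every child would be affected, so the trait cannot be recessive.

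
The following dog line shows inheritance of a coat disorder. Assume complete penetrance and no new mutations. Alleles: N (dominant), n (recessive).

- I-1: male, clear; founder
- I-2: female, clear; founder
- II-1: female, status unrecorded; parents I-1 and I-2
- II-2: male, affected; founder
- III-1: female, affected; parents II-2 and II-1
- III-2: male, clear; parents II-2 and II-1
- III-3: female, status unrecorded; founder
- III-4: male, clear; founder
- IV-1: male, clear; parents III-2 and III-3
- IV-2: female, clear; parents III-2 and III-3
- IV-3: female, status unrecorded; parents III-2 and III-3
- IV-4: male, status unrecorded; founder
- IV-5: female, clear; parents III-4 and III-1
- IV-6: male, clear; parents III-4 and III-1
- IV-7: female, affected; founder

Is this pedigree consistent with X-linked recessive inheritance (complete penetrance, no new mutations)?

No

Under X-linked recessive, IV-6 (clear, male) cannot arise from III-4 (clear) × III-1 (affected).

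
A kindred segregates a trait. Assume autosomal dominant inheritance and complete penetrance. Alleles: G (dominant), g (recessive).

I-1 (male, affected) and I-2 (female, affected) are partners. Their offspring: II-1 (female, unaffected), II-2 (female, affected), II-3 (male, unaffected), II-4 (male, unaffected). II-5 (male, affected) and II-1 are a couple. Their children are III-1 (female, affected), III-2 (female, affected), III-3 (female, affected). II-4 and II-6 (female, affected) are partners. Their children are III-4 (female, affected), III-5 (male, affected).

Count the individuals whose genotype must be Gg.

Obligate heterozygotes: I-1 is affected so carries G and passed g to II-1 (gg), so I-1 is Gg; I-2 is affected so carries G and passed g to II-1 (gg), so I-2 is Gg; III-1 is affected so carries G and received g from II-1 (gg), so III-1 is Gg; III-2 is affected so carries G and received g from II-1 (gg), so III-2 is Gg; III-3 is affected so carries G and received g from II-1 (gg), so III-3 is Gg; III-4 is affected so carries G and received g from II-4 (gg), so III-4 is Gg; III-5 is affected so carries G and received g from II-4 (gg), so III-5 is Gg.
Every other individual is either homozygous by phenotype or has at least one consistent homozygous assignment, so the count is 7.

7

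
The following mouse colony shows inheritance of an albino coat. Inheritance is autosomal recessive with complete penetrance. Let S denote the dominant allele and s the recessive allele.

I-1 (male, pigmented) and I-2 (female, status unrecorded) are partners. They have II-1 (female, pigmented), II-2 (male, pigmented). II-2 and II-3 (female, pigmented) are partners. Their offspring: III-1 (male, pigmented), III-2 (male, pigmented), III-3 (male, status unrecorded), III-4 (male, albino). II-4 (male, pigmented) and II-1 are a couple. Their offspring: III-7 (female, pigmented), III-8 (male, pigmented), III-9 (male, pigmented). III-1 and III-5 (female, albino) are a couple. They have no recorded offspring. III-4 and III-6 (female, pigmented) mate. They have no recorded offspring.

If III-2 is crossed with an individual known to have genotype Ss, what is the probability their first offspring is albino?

II-2 is pigmented so carries S and passed s to III-4 (ss), so II-2 is Ss.
II-3 is pigmented so carries S and passed s to III-4 (ss), so II-3 is Ss.
III-2 is a pigmented offspring of II-2 (Ss) × II-3 (Ss), whose cross gives 1/4 SS : 1/2 Ss : 1/4 ss; conditioning on being pigmented, III-2 is SS with probability 1/3, Ss with probability 2/3.
Summing over parental genotype combinations, P(offspring is albino) = 2/3·1/4 = 1/6.

1/6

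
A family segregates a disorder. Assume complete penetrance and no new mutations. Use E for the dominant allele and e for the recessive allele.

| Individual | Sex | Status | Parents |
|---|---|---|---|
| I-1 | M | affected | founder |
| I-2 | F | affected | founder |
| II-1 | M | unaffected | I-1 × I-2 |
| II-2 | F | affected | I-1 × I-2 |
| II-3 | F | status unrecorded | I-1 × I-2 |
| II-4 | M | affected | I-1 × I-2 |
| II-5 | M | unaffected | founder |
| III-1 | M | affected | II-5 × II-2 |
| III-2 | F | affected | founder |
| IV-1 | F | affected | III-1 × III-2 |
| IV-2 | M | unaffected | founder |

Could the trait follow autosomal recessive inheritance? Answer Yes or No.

No

Under autosomal recessive, II-1 (unaffected, male) cannot arise from I-1 (affected) × I-2 (affected).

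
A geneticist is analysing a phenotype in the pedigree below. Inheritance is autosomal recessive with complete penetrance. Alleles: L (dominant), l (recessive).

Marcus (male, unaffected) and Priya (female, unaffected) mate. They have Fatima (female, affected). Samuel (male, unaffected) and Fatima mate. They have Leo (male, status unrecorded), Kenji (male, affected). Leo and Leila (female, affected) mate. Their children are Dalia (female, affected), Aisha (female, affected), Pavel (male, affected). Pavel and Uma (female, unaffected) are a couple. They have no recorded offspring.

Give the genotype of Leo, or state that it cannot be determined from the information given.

Leo's phenotype is unrecorded, and no parent or child forces a single allele at both positions; consistent genotype assignments exist with Leo as Ll or ll.

cannot be determined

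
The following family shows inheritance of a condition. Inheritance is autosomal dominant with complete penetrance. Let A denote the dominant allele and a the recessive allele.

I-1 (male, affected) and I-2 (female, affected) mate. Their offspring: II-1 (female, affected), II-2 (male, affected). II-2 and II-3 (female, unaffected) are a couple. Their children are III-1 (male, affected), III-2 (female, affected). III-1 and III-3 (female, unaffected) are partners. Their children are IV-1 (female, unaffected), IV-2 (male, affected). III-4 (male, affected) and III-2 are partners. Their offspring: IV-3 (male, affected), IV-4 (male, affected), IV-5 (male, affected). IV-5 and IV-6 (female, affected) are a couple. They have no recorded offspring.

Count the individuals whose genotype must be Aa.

3

Obligate heterozygotes: III-1 is affected so carries A and received a from II-3 (aa), so III-1 is Aa; III-2 is affected so carries A and received a from II-3 (aa), so III-2 is Aa; IV-2 is affected so carries A and received a from III-3 (aa), so IV-2 is Aa.
Every other individual is either homozygous by phenotype or has at least one consistent homozygous assignment, so the count is 3.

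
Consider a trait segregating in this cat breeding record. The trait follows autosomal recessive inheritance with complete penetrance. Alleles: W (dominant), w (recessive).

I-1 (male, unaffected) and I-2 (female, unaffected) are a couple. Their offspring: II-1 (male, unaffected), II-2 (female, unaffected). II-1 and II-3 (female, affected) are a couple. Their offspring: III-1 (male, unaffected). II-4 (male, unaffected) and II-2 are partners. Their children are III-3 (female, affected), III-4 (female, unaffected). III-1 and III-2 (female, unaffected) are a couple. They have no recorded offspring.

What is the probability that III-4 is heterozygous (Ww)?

II-4 is unaffected so carries W and passed w to III-3 (ww), so II-4 is Ww.
II-2 is unaffected so carries W and passed w to III-3 (ww), so II-2 is Ww.
Their cross gives offspring ratios 1/4 WW : 1/2 Ww : 1/4 ww. Conditioning on III-4 being unaffected, P(Ww) = 1/2 / 3/4 = 2/3.

2/3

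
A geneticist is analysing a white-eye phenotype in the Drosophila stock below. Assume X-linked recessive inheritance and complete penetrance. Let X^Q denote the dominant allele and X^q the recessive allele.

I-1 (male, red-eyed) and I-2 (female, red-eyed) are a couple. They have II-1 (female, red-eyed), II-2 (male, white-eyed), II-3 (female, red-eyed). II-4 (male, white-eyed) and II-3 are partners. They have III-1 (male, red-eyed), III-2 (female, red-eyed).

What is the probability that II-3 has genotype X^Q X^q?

I-1 is red-eyed, so I-1 is X^Q Y.
I-2 is red-eyed so carries Q and passed q to II-2 (X^q Y), so I-2 is X^Q X^q.
Their cross gives offspring ratios 1/2 X^Q X^Q : 1/2 X^Q X^q. Conditioning on II-3 being red-eyed, P(X^Q X^q) = 1/2 / 1 = 1/2 before taking II-3's own offspring into account.
II-4 is white-eyed, so II-4 is X^q Y.
Now use II-3's offspring. Probability of each recorded status — red-eyed son III-1: 1/2 if II-3 is X^Q X^q, 1 if X^Q X^Q; red-eyed daughter III-2: 1/2 if II-3 is X^Q X^q, 1 if X^Q X^Q.
Bayes: P(X^Q X^q) = 1/2·1/4 / (1/2·1/4 + 1/2·1) = 1/5.

1/5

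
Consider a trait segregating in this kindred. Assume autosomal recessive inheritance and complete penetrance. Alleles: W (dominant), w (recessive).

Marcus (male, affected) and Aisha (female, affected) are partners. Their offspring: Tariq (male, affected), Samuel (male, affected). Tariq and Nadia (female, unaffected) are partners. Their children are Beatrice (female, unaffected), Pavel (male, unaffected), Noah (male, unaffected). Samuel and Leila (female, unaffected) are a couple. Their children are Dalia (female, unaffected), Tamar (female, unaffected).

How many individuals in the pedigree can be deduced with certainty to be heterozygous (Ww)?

Obligate heterozygotes: Beatrice is unaffected so carries W and received w from Tariq (ww), so Beatrice is Ww; Pavel is unaffected so carries W and received w from Tariq (ww), so Pavel is Ww; Noah is unaffected so carries W and received w from Tariq (ww), so Noah is Ww; Dalia is unaffected so carries W and received w from Samuel (ww), so Dalia is Ww; Tamar is unaffected so carries W and received w from Samuel (ww), so Tamar is Ww.
Every other individual is either homozygous by phenotype or has at least one consistent homozygous assignment, so the count is 5.

5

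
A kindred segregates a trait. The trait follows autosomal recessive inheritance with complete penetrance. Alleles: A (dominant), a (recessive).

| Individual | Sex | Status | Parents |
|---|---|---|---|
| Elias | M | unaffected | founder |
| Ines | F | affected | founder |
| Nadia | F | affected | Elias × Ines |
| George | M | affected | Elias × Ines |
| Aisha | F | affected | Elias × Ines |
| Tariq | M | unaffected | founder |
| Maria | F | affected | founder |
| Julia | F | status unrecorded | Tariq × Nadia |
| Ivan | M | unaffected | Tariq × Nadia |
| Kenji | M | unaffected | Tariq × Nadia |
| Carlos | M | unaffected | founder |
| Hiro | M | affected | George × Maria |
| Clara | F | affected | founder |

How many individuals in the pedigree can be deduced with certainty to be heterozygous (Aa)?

Obligate heterozygotes: Elias is unaffected so carries A and passed a to Nadia (aa), so Elias is Aa; Ivan is unaffected so carries A and received a from Nadia (aa), so Ivan is Aa; Kenji is unaffected so carries A and received a from Nadia (aa), so Kenji is Aa.
Every other individual is either homozygous by phenotype or has at least one consistent homozygous assignment, so the count is 3.

3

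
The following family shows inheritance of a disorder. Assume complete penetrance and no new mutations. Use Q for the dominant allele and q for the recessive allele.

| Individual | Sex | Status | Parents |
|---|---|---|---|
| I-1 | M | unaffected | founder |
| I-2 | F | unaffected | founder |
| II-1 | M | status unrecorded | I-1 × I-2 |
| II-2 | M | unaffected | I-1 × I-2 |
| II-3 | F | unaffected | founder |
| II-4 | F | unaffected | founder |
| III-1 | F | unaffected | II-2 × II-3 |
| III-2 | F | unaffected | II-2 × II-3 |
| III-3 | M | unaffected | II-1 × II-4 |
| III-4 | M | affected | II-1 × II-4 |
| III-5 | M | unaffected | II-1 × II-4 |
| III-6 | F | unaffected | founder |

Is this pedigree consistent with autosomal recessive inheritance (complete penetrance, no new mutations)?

Yes

A consistent assignment under autosomal recessive exists: I-1 QQ, I-2 Qq, II-1 Qq, II-2 QQ, II-3 QQ, II-4 Qq, III-1 QQ, III-2 QQ, III-3 QQ, III-4 qq, III-5 QQ, III-6 QQ.
In this assignment every recorded phenotype matches its genotype and every non-founder's genotype is obtainable from its parents' genotypes, so the pedigree is consistent.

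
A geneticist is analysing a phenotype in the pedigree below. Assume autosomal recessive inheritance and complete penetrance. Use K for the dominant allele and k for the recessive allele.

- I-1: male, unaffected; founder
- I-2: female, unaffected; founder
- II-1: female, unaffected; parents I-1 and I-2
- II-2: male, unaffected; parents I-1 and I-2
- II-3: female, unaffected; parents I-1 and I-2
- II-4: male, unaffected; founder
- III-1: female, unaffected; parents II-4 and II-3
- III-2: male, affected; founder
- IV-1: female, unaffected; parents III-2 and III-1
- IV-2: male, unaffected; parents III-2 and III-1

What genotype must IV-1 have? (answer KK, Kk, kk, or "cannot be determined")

From phenotype alone, IV-1 is KK or Kk.
IV-1 is unaffected so carries K and received k from III-2 (kk), so IV-1 is Kk.

Kk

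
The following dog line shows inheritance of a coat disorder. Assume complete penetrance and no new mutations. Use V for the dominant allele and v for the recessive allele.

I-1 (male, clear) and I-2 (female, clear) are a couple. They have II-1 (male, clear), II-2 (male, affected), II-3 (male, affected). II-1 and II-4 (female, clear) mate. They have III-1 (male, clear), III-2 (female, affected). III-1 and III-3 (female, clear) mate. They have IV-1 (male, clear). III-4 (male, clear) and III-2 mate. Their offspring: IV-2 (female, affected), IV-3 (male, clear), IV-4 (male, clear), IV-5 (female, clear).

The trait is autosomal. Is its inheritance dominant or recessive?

recessive

I-1 and I-2 are both clear yet have an affected child II-2. Under dominance, an affected child requires at least one affected parent, so the trait cannot be dominant.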